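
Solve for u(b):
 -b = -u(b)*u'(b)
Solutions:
 u(b) = -sqrt(C1 + b^2)
 u(b) = sqrt(C1 + b^2)


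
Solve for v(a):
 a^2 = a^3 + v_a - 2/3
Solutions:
 v(a) = C1 - a^4/4 + a^3/3 + 2*a/3


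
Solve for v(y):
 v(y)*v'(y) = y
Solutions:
 v(y) = -sqrt(C1 + y^2)
 v(y) = sqrt(C1 + y^2)


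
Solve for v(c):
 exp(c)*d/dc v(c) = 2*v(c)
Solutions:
 v(c) = C1*exp(-2*exp(-c))


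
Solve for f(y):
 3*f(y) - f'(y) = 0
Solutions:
 f(y) = C1*exp(3*y)


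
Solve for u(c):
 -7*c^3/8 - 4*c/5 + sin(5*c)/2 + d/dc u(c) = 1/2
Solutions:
 u(c) = C1 + 7*c^4/32 + 2*c^2/5 + c/2 + cos(5*c)/10


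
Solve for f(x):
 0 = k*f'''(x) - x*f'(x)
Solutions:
 f(x) = C1 + Integral(C2*airyai(x*(1/k)^(1/3)) + C3*airybi(x*(1/k)^(1/3)), x)


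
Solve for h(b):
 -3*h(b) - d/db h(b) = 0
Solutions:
 h(b) = C1*exp(-3*b)


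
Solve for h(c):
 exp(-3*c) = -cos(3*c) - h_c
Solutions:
 h(c) = C1 - sin(3*c)/3 + exp(-3*c)/3


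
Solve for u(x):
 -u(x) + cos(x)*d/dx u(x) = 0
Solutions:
 u(x) = C1*sqrt(sin(x) + 1)/sqrt(sin(x) - 1)


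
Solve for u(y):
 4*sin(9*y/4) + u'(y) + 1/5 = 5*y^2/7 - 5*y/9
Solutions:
 u(y) = C1 + 5*y^3/21 - 5*y^2/18 - y/5 + 16*cos(9*y/4)/9


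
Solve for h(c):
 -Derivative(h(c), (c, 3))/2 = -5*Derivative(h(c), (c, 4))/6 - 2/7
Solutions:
 h(c) = C1 + C2*c + C3*c^2 + C4*exp(3*c/5) + 2*c^3/21


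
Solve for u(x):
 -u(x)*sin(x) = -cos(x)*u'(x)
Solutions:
 u(x) = C1/cos(x)


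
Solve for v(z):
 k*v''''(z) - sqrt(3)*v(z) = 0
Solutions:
 v(z) = C1*exp(-3^(1/8)*z*(1/k)^(1/4)) + C2*exp(3^(1/8)*z*(1/k)^(1/4)) + C3*exp(-3^(1/8)*I*z*(1/k)^(1/4)) + C4*exp(3^(1/8)*I*z*(1/k)^(1/4))


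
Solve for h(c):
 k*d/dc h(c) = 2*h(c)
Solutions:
 h(c) = C1*exp(2*c/k)


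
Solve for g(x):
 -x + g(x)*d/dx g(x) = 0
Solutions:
 g(x) = -sqrt(C1 + x^2)
 g(x) = sqrt(C1 + x^2)


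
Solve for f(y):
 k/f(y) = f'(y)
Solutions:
 f(y) = -sqrt(C1 + 2*k*y)
 f(y) = sqrt(C1 + 2*k*y)


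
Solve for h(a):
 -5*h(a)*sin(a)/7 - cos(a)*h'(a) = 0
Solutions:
 h(a) = C1*cos(a)^(5/7)


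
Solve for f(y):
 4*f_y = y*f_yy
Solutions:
 f(y) = C1 + C2*y^5


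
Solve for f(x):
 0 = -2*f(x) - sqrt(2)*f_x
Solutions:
 f(x) = C1*exp(-sqrt(2)*x)


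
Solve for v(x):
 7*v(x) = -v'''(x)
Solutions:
 v(x) = C3*exp(-7^(1/3)*x) + (C1*sin(sqrt(3)*7^(1/3)*x/2) + C2*cos(sqrt(3)*7^(1/3)*x/2))*exp(7^(1/3)*x/2)


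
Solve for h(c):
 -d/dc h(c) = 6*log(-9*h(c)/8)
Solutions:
 Integral(1/(log(-_y) - 3*log(2) + 2*log(3)), (_y, h(c)))/6 = C1 - c


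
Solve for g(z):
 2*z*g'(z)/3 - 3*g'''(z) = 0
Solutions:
 g(z) = C1 + Integral(C2*airyai(6^(1/3)*z/3) + C3*airybi(6^(1/3)*z/3), z)


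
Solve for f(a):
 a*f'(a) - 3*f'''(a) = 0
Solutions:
 f(a) = C1 + Integral(C2*airyai(3^(2/3)*a/3) + C3*airybi(3^(2/3)*a/3), a)


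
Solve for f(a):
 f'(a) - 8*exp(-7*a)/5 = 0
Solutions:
 f(a) = C1 - 8*exp(-7*a)/35


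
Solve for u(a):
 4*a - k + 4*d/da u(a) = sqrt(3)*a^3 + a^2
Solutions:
 u(a) = C1 + sqrt(3)*a^4/16 + a^3/12 - a^2/2 + a*k/4


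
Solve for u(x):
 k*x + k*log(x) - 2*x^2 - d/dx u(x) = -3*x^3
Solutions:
 u(x) = C1 + k*x^2/2 + k*x*log(x) - k*x + 3*x^4/4 - 2*x^3/3


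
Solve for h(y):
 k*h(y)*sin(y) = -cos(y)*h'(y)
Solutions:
 h(y) = C1*exp(k*log(cos(y)))


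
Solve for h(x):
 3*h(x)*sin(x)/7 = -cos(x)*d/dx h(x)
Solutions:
 h(x) = C1*cos(x)^(3/7)


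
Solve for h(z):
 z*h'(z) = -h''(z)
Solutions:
 h(z) = C1 + C2*erf(sqrt(2)*z/2)


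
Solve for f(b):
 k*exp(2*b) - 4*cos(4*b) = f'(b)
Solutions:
 f(b) = C1 + k*exp(2*b)/2 - sin(4*b)


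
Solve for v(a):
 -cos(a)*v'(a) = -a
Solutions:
 v(a) = C1 + Integral(a/cos(a), a)


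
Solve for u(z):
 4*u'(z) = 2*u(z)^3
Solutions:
 u(z) = -sqrt(-1/(C1 + z))
 u(z) = sqrt(-1/(C1 + z))


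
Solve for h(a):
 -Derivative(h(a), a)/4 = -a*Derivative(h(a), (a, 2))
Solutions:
 h(a) = C1 + C2*a^(5/4)


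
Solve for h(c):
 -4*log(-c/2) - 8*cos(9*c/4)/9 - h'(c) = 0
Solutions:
 h(c) = C1 - 4*c*log(-c) + 4*c*log(2) + 4*c - 32*sin(9*c/4)/81


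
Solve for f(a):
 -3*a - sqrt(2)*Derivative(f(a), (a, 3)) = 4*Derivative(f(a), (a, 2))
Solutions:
 f(a) = C1 + C2*a + C3*exp(-2*sqrt(2)*a) - a^3/8 + 3*sqrt(2)*a^2/32


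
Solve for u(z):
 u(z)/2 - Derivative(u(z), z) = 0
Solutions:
 u(z) = C1*exp(z/2)


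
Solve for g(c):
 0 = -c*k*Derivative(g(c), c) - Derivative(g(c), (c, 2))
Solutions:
 g(c) = Piecewise((-sqrt(2)*sqrt(pi)*C1*erf(sqrt(2)*c*sqrt(k)/2)/(2*sqrt(k)) - C2, (k > 0) | (k < 0)), (-C1*c - C2, True))


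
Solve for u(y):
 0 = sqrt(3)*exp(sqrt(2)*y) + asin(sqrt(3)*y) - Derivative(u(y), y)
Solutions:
 u(y) = C1 + y*asin(sqrt(3)*y) + sqrt(3)*sqrt(1 - 3*y^2)/3 + sqrt(6)*exp(sqrt(2)*y)/2


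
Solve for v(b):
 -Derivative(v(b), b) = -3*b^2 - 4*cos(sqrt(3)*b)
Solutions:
 v(b) = C1 + b^3 + 4*sqrt(3)*sin(sqrt(3)*b)/3


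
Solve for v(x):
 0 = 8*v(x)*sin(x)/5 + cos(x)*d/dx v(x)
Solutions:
 v(x) = C1*cos(x)^(8/5)


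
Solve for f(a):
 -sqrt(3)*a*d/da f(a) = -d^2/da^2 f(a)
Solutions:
 f(a) = C1 + C2*erfi(sqrt(2)*3^(1/4)*a/2)


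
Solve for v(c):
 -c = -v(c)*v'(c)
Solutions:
 v(c) = -sqrt(C1 + c^2)
 v(c) = sqrt(C1 + c^2)


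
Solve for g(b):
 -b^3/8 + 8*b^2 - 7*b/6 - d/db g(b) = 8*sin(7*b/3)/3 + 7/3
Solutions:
 g(b) = C1 - b^4/32 + 8*b^3/3 - 7*b^2/12 - 7*b/3 + 8*cos(7*b/3)/7


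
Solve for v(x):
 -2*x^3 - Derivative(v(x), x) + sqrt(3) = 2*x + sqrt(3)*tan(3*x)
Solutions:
 v(x) = C1 - x^4/2 - x^2 + sqrt(3)*x + sqrt(3)*log(cos(3*x))/3


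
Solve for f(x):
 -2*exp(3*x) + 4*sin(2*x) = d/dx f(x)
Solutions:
 f(x) = C1 - 2*exp(3*x)/3 - 2*cos(2*x)


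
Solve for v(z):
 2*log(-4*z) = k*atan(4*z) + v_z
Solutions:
 v(z) = C1 - k*(z*atan(4*z) - log(16*z^2 + 1)/8) + 2*z*log(-z) - 2*z + 4*z*log(2)


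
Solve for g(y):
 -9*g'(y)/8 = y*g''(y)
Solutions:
 g(y) = C1 + C2/y^(1/8)


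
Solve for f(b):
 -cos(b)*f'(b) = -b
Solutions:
 f(b) = C1 + Integral(b/cos(b), b)


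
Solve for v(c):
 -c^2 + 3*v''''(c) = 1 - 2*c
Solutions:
 v(c) = C1 + C2*c + C3*c^2 + C4*c^3 + c^6/1080 - c^5/180 + c^4/72


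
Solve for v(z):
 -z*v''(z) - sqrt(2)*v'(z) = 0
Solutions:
 v(z) = C1 + C2*z^(1 - sqrt(2))


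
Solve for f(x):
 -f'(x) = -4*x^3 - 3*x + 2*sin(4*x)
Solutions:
 f(x) = C1 + x^4 + 3*x^2/2 + cos(4*x)/2


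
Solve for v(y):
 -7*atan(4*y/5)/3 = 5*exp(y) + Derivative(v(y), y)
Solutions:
 v(y) = C1 - 7*y*atan(4*y/5)/3 - 5*exp(y) + 35*log(16*y^2 + 25)/24


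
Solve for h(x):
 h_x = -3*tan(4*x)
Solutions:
 h(x) = C1 + 3*log(cos(4*x))/4


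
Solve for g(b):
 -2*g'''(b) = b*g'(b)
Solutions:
 g(b) = C1 + Integral(C2*airyai(-2^(2/3)*b/2) + C3*airybi(-2^(2/3)*b/2), b)


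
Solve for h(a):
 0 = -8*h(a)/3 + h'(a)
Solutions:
 h(a) = C1*exp(8*a/3)


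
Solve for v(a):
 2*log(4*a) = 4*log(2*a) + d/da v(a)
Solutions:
 v(a) = C1 - 2*a*log(a) + 2*a


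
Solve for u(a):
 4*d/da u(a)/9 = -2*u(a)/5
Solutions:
 u(a) = C1*exp(-9*a/10)


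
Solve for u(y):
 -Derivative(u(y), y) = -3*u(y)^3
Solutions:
 u(y) = -sqrt(2)*sqrt(-1/(C1 + 3*y))/2
 u(y) = sqrt(2)*sqrt(-1/(C1 + 3*y))/2


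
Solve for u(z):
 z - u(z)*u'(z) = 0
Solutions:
 u(z) = -sqrt(C1 + z^2)
 u(z) = sqrt(C1 + z^2)


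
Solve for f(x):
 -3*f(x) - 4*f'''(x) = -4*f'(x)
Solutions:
 f(x) = C1*exp(3^(1/3)*x*(4*3^(1/3)/(sqrt(537) + 27)^(1/3) + (sqrt(537) + 27)^(1/3))/12)*sin(3^(1/6)*x*(-3^(2/3)*(sqrt(537) + 27)^(1/3)/12 + (sqrt(537) + 27)^(-1/3))) + C2*exp(3^(1/3)*x*(4*3^(1/3)/(sqrt(537) + 27)^(1/3) + (sqrt(537) + 27)^(1/3))/12)*cos(3^(1/6)*x*(-3^(2/3)*(sqrt(537) + 27)^(1/3)/12 + (sqrt(537) + 27)^(-1/3))) + C3*exp(-3^(1/3)*x*(4*3^(1/3)/(sqrt(537) + 27)^(1/3) + (sqrt(537) + 27)^(1/3))/6)


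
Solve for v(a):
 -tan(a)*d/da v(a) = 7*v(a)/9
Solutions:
 v(a) = C1/sin(a)^(7/9)


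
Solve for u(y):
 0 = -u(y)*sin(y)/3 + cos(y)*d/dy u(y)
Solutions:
 u(y) = C1/cos(y)^(1/3)


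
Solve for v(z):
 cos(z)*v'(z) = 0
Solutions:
 v(z) = C1


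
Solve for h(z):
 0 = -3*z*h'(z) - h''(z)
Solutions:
 h(z) = C1 + C2*erf(sqrt(6)*z/2)


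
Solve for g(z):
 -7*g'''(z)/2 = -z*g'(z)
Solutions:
 g(z) = C1 + Integral(C2*airyai(2^(1/3)*7^(2/3)*z/7) + C3*airybi(2^(1/3)*7^(2/3)*z/7), z)


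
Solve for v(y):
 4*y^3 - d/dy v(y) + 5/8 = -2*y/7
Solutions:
 v(y) = C1 + y^4 + y^2/7 + 5*y/8


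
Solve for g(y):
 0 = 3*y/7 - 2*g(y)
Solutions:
 g(y) = 3*y/14


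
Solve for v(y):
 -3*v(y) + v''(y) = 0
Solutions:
 v(y) = C1*exp(-sqrt(3)*y) + C2*exp(sqrt(3)*y)


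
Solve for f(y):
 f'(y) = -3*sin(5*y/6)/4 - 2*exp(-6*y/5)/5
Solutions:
 f(y) = C1 + 9*cos(5*y/6)/10 + exp(-6*y/5)/3


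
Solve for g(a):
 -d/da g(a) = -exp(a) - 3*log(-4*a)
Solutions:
 g(a) = C1 + 3*a*log(-a) + 3*a*(-1 + 2*log(2)) + exp(a)


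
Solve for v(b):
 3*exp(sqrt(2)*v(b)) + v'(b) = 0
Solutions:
 v(b) = sqrt(2)*(2*log(1/(C1 + 3*b)) - log(2))/4


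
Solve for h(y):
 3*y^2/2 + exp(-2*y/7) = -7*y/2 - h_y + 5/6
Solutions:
 h(y) = C1 - y^3/2 - 7*y^2/4 + 5*y/6 + 7*exp(-2*y/7)/2


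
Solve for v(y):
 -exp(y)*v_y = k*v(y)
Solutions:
 v(y) = C1*exp(k*exp(-y))


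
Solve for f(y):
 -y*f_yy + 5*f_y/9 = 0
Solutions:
 f(y) = C1 + C2*y^(14/9)


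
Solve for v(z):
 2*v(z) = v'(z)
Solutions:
 v(z) = C1*exp(2*z)


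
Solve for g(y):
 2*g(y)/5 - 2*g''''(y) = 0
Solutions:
 g(y) = C1*exp(-5^(3/4)*y/5) + C2*exp(5^(3/4)*y/5) + C3*sin(5^(3/4)*y/5) + C4*cos(5^(3/4)*y/5)


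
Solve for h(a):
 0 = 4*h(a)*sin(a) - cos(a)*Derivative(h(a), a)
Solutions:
 h(a) = C1/cos(a)^4


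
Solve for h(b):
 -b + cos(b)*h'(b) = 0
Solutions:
 h(b) = C1 + Integral(b/cos(b), b)


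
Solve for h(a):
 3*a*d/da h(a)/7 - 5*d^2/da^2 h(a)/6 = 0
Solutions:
 h(a) = C1 + C2*erfi(3*sqrt(35)*a/35)


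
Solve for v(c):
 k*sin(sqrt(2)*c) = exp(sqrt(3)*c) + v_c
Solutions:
 v(c) = C1 - sqrt(2)*k*cos(sqrt(2)*c)/2 - sqrt(3)*exp(sqrt(3)*c)/3


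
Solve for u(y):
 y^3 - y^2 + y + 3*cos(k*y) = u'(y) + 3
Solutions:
 u(y) = C1 + y^4/4 - y^3/3 + y^2/2 - 3*y + 3*sin(k*y)/k


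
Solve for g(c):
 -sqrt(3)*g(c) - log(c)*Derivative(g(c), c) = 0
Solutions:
 g(c) = C1*exp(-sqrt(3)*li(c))


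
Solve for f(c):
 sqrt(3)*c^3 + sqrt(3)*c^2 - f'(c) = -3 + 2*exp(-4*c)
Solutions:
 f(c) = C1 + sqrt(3)*c^4/4 + sqrt(3)*c^3/3 + 3*c + exp(-4*c)/2


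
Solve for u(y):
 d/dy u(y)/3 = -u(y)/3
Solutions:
 u(y) = C1*exp(-y)


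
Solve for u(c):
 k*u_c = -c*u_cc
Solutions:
 u(c) = C1 + c^(1 - re(k))*(C2*sin(log(c)*Abs(im(k))) + C3*cos(log(c)*im(k)))


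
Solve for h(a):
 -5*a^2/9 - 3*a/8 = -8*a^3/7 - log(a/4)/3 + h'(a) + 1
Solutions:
 h(a) = C1 + 2*a^4/7 - 5*a^3/27 - 3*a^2/16 + a*log(a)/3 - 4*a/3 - 2*a*log(2)/3


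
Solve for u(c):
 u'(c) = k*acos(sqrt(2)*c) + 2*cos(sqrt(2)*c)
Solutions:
 u(c) = C1 + k*(c*acos(sqrt(2)*c) - sqrt(2)*sqrt(1 - 2*c^2)/2) + sqrt(2)*sin(sqrt(2)*c)


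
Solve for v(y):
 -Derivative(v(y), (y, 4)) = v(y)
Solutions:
 v(y) = (C1*sin(sqrt(2)*y/2) + C2*cos(sqrt(2)*y/2))*exp(-sqrt(2)*y/2) + (C3*sin(sqrt(2)*y/2) + C4*cos(sqrt(2)*y/2))*exp(sqrt(2)*y/2)


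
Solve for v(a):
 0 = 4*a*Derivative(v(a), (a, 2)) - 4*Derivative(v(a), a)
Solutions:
 v(a) = C1 + C2*a^2


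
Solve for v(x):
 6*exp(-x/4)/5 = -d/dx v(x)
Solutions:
 v(x) = C1 + 24*exp(-x/4)/5


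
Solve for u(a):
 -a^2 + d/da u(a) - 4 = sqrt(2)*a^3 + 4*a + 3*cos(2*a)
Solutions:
 u(a) = C1 + sqrt(2)*a^4/4 + a^3/3 + 2*a^2 + 4*a + 3*sin(2*a)/2


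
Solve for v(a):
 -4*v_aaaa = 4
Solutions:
 v(a) = C1 + C2*a + C3*a^2 + C4*a^3 - a^4/24


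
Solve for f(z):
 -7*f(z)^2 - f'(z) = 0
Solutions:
 f(z) = 1/(C1 + 7*z)


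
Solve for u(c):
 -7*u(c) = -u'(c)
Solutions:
 u(c) = C1*exp(7*c)


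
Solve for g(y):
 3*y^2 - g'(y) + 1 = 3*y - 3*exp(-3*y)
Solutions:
 g(y) = C1 + y^3 - 3*y^2/2 + y - exp(-3*y)


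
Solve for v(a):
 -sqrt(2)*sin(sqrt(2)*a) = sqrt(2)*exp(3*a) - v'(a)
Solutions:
 v(a) = C1 + sqrt(2)*exp(3*a)/3 - cos(sqrt(2)*a)


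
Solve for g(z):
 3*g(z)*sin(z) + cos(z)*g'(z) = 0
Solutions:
 g(z) = C1*cos(z)^3


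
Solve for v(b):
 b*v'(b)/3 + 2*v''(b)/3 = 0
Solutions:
 v(b) = C1 + C2*erf(b/2)


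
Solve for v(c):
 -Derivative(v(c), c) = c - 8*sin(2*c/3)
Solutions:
 v(c) = C1 - c^2/2 - 12*cos(2*c/3)


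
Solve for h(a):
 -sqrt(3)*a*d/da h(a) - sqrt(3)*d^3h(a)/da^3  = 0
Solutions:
 h(a) = C1 + Integral(C2*airyai(-a) + C3*airybi(-a), a)


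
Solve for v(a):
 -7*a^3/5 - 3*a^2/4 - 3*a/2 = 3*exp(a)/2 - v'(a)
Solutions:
 v(a) = C1 + 7*a^4/20 + a^3/4 + 3*a^2/4 + 3*exp(a)/2


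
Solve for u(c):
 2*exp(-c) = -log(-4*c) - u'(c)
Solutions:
 u(c) = C1 - c*log(-c) + c*(1 - 2*log(2)) + 2*exp(-c)


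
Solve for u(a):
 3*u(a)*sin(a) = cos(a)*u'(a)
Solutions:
 u(a) = C1/cos(a)^3


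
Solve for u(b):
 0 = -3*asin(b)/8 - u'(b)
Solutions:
 u(b) = C1 - 3*b*asin(b)/8 - 3*sqrt(1 - b^2)/8


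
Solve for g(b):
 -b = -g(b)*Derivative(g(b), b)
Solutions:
 g(b) = -sqrt(C1 + b^2)
 g(b) = sqrt(C1 + b^2)


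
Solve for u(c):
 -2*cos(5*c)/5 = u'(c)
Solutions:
 u(c) = C1 - 2*sin(5*c)/25


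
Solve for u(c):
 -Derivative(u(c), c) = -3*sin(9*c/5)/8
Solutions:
 u(c) = C1 - 5*cos(9*c/5)/24


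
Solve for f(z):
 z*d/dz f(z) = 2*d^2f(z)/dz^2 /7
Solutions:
 f(z) = C1 + C2*erfi(sqrt(7)*z/2)


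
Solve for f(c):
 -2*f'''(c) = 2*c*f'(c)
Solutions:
 f(c) = C1 + Integral(C2*airyai(-c) + C3*airybi(-c), c)


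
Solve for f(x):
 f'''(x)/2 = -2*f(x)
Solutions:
 f(x) = C3*exp(-2^(2/3)*x) + (C1*sin(2^(2/3)*sqrt(3)*x/2) + C2*cos(2^(2/3)*sqrt(3)*x/2))*exp(2^(2/3)*x/2)


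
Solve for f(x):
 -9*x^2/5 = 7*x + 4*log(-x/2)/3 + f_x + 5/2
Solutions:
 f(x) = C1 - 3*x^3/5 - 7*x^2/2 - 4*x*log(-x)/3 + x*(-7 + 8*log(2))/6


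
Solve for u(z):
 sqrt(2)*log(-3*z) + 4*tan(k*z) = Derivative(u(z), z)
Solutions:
 u(z) = C1 + sqrt(2)*z*(log(-z) - 1) + sqrt(2)*z*log(3) + 4*Piecewise((-log(cos(k*z))/k, Ne(k, 0)), (0, True))


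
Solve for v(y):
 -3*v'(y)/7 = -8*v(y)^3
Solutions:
 v(y) = -sqrt(6)*sqrt(-1/(C1 + 56*y))/2
 v(y) = sqrt(6)*sqrt(-1/(C1 + 56*y))/2


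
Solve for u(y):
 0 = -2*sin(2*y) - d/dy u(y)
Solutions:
 u(y) = C1 + cos(2*y)


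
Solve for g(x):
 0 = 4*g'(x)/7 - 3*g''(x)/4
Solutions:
 g(x) = C1 + C2*exp(16*x/21)


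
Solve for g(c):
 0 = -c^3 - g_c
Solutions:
 g(c) = C1 - c^4/4


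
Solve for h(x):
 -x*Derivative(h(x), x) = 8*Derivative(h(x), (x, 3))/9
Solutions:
 h(x) = C1 + Integral(C2*airyai(-3^(2/3)*x/2) + C3*airybi(-3^(2/3)*x/2), x)


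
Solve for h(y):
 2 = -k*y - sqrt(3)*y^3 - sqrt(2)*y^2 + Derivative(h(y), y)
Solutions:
 h(y) = C1 + k*y^2/2 + sqrt(3)*y^4/4 + sqrt(2)*y^3/3 + 2*y


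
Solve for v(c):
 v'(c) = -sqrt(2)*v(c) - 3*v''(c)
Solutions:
 v(c) = (C1*sin(c*sqrt(-1 + 12*sqrt(2))/6) + C2*cos(c*sqrt(-1 + 12*sqrt(2))/6))*exp(-c/6)


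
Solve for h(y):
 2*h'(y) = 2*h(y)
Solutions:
 h(y) = C1*exp(y)


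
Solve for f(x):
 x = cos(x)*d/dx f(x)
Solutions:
 f(x) = C1 + Integral(x/cos(x), x)


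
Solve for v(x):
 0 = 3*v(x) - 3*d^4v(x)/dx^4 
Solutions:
 v(x) = C1*exp(-x) + C2*exp(x) + C3*sin(x) + C4*cos(x)


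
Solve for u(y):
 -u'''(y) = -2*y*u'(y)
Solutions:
 u(y) = C1 + Integral(C2*airyai(2^(1/3)*y) + C3*airybi(2^(1/3)*y), y)


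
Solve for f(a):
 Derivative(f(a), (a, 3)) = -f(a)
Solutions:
 f(a) = C3*exp(-a) + (C1*sin(sqrt(3)*a/2) + C2*cos(sqrt(3)*a/2))*exp(a/2)


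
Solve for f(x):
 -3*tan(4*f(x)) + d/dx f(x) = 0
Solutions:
 f(x) = -asin(C1*exp(12*x))/4 + pi/4
 f(x) = asin(C1*exp(12*x))/4


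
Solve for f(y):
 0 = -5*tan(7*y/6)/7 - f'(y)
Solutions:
 f(y) = C1 + 30*log(cos(7*y/6))/49


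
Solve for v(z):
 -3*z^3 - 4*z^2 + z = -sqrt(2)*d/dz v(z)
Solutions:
 v(z) = C1 + 3*sqrt(2)*z^4/8 + 2*sqrt(2)*z^3/3 - sqrt(2)*z^2/4


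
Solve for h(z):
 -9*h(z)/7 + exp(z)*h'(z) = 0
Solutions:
 h(z) = C1*exp(-9*exp(-z)/7)


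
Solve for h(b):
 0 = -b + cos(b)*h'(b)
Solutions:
 h(b) = C1 + Integral(b/cos(b), b)


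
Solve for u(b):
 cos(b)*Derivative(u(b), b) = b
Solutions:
 u(b) = C1 + Integral(b/cos(b), b)


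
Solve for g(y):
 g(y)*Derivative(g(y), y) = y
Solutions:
 g(y) = -sqrt(C1 + y^2)
 g(y) = sqrt(C1 + y^2)


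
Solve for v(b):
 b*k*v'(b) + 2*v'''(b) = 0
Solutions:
 v(b) = C1 + Integral(C2*airyai(2^(2/3)*b*(-k)^(1/3)/2) + C3*airybi(2^(2/3)*b*(-k)^(1/3)/2), b)


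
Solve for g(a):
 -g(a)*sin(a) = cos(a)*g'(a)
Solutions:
 g(a) = C1*cos(a)


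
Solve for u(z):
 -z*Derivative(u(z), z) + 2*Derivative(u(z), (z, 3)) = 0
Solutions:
 u(z) = C1 + Integral(C2*airyai(2^(2/3)*z/2) + C3*airybi(2^(2/3)*z/2), z)


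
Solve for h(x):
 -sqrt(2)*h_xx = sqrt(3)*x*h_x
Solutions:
 h(x) = C1 + C2*erf(6^(1/4)*x/2)


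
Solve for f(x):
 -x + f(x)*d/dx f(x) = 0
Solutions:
 f(x) = -sqrt(C1 + x^2)
 f(x) = sqrt(C1 + x^2)


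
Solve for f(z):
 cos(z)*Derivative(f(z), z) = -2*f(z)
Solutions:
 f(z) = C1*(sin(z) - 1)/(sin(z) + 1)


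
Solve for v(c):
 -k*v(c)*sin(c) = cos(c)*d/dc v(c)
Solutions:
 v(c) = C1*exp(k*log(cos(c)))


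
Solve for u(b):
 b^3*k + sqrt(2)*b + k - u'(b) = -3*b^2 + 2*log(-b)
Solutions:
 u(b) = C1 + b^4*k/4 + b^3 + sqrt(2)*b^2/2 + b*(k + 2) - 2*b*log(-b)


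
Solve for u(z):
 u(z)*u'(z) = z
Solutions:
 u(z) = -sqrt(C1 + z^2)
 u(z) = sqrt(C1 + z^2)


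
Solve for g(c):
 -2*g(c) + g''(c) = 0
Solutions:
 g(c) = C1*exp(-sqrt(2)*c) + C2*exp(sqrt(2)*c)


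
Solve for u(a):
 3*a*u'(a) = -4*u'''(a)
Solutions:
 u(a) = C1 + Integral(C2*airyai(-6^(1/3)*a/2) + C3*airybi(-6^(1/3)*a/2), a)


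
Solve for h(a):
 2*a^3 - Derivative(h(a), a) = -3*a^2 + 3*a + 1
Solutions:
 h(a) = C1 + a^4/2 + a^3 - 3*a^2/2 - a


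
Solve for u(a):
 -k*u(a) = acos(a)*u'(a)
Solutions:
 u(a) = C1*exp(-k*Integral(1/acos(a), a))


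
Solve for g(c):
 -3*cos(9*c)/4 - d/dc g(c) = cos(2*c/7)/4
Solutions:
 g(c) = C1 - 7*sin(2*c/7)/8 - sin(9*c)/12


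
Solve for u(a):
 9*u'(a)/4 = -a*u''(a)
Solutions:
 u(a) = C1 + C2/a^(5/4)


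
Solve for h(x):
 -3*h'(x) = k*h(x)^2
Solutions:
 h(x) = 3/(C1 + k*x)


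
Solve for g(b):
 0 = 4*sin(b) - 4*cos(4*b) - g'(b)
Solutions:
 g(b) = C1 - sin(4*b) - 4*cos(b)


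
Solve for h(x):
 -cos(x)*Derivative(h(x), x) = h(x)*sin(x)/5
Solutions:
 h(x) = C1*cos(x)^(1/5)


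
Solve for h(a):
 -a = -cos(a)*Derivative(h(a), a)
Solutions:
 h(a) = C1 + Integral(a/cos(a), a)


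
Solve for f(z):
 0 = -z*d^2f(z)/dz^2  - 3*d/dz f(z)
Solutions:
 f(z) = C1 + C2/z^2


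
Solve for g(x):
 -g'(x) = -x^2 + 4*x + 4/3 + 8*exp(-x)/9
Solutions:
 g(x) = C1 + x^3/3 - 2*x^2 - 4*x/3 + 8*exp(-x)/9


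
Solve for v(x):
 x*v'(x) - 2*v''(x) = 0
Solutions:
 v(x) = C1 + C2*erfi(x/2)


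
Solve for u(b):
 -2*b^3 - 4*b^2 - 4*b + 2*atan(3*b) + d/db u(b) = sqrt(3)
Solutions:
 u(b) = C1 + b^4/2 + 4*b^3/3 + 2*b^2 - 2*b*atan(3*b) + sqrt(3)*b + log(9*b^2 + 1)/3


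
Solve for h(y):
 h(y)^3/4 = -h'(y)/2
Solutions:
 h(y) = -sqrt(-1/(C1 - y))
 h(y) = sqrt(-1/(C1 - y))


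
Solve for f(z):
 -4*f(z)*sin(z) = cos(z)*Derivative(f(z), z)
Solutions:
 f(z) = C1*cos(z)^4


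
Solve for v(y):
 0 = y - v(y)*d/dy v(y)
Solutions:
 v(y) = -sqrt(C1 + y^2)
 v(y) = sqrt(C1 + y^2)


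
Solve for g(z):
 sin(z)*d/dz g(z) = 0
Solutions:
 g(z) = C1


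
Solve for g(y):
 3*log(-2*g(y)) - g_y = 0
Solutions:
 -Integral(1/(log(-_y) + log(2)), (_y, g(y)))/3 = C1 - y


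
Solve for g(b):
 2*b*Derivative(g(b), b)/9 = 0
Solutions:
 g(b) = C1


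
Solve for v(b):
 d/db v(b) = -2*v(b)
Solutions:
 v(b) = C1*exp(-2*b)


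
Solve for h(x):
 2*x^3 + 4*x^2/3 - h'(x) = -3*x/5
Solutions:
 h(x) = C1 + x^4/2 + 4*x^3/9 + 3*x^2/10


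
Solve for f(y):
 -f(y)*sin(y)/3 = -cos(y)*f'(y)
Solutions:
 f(y) = C1/cos(y)^(1/3)


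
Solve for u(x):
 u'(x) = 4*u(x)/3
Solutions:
 u(x) = C1*exp(4*x/3)


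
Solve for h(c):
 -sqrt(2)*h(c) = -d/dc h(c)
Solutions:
 h(c) = C1*exp(sqrt(2)*c)


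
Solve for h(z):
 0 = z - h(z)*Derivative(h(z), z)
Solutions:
 h(z) = -sqrt(C1 + z^2)
 h(z) = sqrt(C1 + z^2)


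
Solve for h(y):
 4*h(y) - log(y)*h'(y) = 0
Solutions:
 h(y) = C1*exp(4*li(y))


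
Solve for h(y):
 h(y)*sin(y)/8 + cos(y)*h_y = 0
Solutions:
 h(y) = C1*cos(y)^(1/8)


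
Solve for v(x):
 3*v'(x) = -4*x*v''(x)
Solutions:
 v(x) = C1 + C2*x^(1/4)


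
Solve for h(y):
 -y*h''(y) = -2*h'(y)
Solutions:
 h(y) = C1 + C2*y^3


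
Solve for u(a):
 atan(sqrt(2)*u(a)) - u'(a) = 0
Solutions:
 Integral(1/atan(sqrt(2)*_y), (_y, u(a))) = C1 + a


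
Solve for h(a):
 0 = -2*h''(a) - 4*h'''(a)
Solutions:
 h(a) = C1 + C2*a + C3*exp(-a/2)


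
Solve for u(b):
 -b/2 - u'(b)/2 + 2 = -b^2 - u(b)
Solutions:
 u(b) = C1*exp(2*b) - b^2 - b/2 - 9/4


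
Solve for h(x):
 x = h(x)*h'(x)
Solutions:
 h(x) = -sqrt(C1 + x^2)
 h(x) = sqrt(C1 + x^2)


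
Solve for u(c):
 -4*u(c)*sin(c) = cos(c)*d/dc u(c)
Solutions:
 u(c) = C1*cos(c)^4


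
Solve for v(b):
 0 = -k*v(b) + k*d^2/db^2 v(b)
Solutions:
 v(b) = C1*exp(-b) + C2*exp(b)


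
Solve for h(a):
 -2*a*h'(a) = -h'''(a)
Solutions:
 h(a) = C1 + Integral(C2*airyai(2^(1/3)*a) + C3*airybi(2^(1/3)*a), a)


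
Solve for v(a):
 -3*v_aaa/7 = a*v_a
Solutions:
 v(a) = C1 + Integral(C2*airyai(-3^(2/3)*7^(1/3)*a/3) + C3*airybi(-3^(2/3)*7^(1/3)*a/3), a)


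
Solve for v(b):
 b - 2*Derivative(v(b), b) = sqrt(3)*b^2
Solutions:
 v(b) = C1 - sqrt(3)*b^3/6 + b^2/4


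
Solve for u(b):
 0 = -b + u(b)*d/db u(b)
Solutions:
 u(b) = -sqrt(C1 + b^2)
 u(b) = sqrt(C1 + b^2)


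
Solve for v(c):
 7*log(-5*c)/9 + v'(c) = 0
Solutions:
 v(c) = C1 - 7*c*log(-c)/9 + 7*c*(1 - log(5))/9


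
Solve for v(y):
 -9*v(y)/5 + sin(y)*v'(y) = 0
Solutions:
 v(y) = C1*(cos(y) - 1)^(9/10)/(cos(y) + 1)^(9/10)


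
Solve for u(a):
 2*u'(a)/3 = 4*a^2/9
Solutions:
 u(a) = C1 + 2*a^3/9


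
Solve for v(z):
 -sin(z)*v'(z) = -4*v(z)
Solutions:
 v(z) = C1*(cos(z)^2 - 2*cos(z) + 1)/(cos(z)^2 + 2*cos(z) + 1)


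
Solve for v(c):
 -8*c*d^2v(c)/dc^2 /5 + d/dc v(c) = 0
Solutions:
 v(c) = C1 + C2*c^(13/8)


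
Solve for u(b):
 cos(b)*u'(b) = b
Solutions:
 u(b) = C1 + Integral(b/cos(b), b)


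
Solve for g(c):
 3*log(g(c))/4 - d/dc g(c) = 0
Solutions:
 li(g(c)) = C1 + 3*c/4


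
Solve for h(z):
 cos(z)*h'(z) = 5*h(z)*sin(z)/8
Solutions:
 h(z) = C1/cos(z)^(5/8)


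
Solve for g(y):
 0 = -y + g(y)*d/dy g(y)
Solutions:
 g(y) = -sqrt(C1 + y^2)
 g(y) = sqrt(C1 + y^2)


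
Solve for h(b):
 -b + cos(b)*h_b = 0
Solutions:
 h(b) = C1 + Integral(b/cos(b), b)


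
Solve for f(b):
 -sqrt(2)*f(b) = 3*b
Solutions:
 f(b) = -3*sqrt(2)*b/2


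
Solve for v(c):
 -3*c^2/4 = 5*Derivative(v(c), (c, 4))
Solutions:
 v(c) = C1 + C2*c + C3*c^2 + C4*c^3 - c^6/2400


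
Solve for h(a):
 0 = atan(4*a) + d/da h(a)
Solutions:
 h(a) = C1 - a*atan(4*a) + log(16*a^2 + 1)/8


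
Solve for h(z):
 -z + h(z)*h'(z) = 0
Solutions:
 h(z) = -sqrt(C1 + z^2)
 h(z) = sqrt(C1 + z^2)


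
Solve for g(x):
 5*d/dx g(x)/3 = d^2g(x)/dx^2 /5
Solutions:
 g(x) = C1 + C2*exp(25*x/3)


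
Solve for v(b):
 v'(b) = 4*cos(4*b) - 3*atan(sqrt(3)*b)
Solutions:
 v(b) = C1 - 3*b*atan(sqrt(3)*b) + sqrt(3)*log(3*b^2 + 1)/2 + sin(4*b)


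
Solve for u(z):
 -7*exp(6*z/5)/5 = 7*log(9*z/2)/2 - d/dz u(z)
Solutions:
 u(z) = C1 + 7*z*log(z)/2 + z*(-7/2 - 7*log(2)/2 + 7*log(3)) + 7*exp(6*z/5)/6


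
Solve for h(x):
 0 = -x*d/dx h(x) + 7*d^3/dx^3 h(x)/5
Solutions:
 h(x) = C1 + Integral(C2*airyai(5^(1/3)*7^(2/3)*x/7) + C3*airybi(5^(1/3)*7^(2/3)*x/7), x)


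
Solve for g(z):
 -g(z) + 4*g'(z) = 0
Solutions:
 g(z) = C1*exp(z/4)


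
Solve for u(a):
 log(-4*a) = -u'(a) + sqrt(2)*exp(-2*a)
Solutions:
 u(a) = C1 - a*log(-a) + a*(1 - 2*log(2)) - sqrt(2)*exp(-2*a)/2


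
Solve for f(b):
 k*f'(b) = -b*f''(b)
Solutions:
 f(b) = C1 + b^(1 - re(k))*(C2*sin(log(b)*Abs(im(k))) + C3*cos(log(b)*im(k)))


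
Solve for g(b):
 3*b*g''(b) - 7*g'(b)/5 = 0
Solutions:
 g(b) = C1 + C2*b^(22/15)


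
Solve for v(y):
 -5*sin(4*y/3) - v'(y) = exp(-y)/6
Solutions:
 v(y) = C1 + 15*cos(4*y/3)/4 + exp(-y)/6


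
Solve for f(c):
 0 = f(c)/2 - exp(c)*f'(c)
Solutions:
 f(c) = C1*exp(-exp(-c)/2)


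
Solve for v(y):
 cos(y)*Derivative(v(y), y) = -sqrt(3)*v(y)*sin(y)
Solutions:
 v(y) = C1*cos(y)^(sqrt(3))


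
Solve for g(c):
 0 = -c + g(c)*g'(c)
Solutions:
 g(c) = -sqrt(C1 + c^2)
 g(c) = sqrt(C1 + c^2)


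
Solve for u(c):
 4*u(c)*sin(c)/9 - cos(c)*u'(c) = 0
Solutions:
 u(c) = C1/cos(c)^(4/9)


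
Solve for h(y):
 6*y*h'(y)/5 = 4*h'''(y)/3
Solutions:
 h(y) = C1 + Integral(C2*airyai(30^(2/3)*y/10) + C3*airybi(30^(2/3)*y/10), y)


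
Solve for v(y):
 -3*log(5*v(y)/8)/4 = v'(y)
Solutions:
 -4*Integral(1/(-log(_y) - log(5) + 3*log(2)), (_y, v(y)))/3 = C1 - y


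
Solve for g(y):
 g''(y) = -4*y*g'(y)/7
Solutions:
 g(y) = C1 + C2*erf(sqrt(14)*y/7)


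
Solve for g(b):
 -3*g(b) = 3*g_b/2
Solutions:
 g(b) = C1*exp(-2*b)


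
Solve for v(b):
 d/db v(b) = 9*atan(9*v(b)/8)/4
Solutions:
 Integral(1/atan(9*_y/8), (_y, v(b))) = C1 + 9*b/4


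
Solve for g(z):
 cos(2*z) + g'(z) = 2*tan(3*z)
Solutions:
 g(z) = C1 - 2*log(cos(3*z))/3 - sin(2*z)/2


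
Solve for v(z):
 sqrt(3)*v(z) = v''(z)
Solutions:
 v(z) = C1*exp(-3^(1/4)*z) + C2*exp(3^(1/4)*z)


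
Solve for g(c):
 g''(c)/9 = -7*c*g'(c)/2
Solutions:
 g(c) = C1 + C2*erf(3*sqrt(7)*c/2)


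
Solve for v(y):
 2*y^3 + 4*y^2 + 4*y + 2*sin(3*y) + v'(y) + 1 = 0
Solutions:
 v(y) = C1 - y^4/2 - 4*y^3/3 - 2*y^2 - y + 2*cos(3*y)/3


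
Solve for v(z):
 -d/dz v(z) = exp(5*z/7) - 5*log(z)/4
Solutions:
 v(z) = C1 + 5*z*log(z)/4 - 5*z/4 - 7*exp(5*z/7)/5


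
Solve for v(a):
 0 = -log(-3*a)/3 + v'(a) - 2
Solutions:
 v(a) = C1 + a*log(-a)/3 + a*(log(3) + 5)/3


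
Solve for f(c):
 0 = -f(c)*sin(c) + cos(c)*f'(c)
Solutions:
 f(c) = C1/cos(c)


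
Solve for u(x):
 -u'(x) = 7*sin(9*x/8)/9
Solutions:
 u(x) = C1 + 56*cos(9*x/8)/81


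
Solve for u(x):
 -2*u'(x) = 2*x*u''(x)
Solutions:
 u(x) = C1 + C2*log(x)


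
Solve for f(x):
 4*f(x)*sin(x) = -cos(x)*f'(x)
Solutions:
 f(x) = C1*cos(x)^4


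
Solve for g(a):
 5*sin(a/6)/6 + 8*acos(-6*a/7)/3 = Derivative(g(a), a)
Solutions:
 g(a) = C1 + 8*a*acos(-6*a/7)/3 + 4*sqrt(49 - 36*a^2)/9 - 5*cos(a/6)


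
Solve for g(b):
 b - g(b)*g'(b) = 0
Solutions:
 g(b) = -sqrt(C1 + b^2)
 g(b) = sqrt(C1 + b^2)


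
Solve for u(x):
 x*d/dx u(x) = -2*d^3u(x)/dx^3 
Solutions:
 u(x) = C1 + Integral(C2*airyai(-2^(2/3)*x/2) + C3*airybi(-2^(2/3)*x/2), x)


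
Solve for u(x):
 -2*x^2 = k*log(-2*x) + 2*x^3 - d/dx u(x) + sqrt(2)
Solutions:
 u(x) = C1 + k*x*log(-x) + x^4/2 + 2*x^3/3 + x*(-k + k*log(2) + sqrt(2))


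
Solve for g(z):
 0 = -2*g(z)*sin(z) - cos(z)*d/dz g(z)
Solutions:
 g(z) = C1*cos(z)^2


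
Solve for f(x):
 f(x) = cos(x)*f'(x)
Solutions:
 f(x) = C1*sqrt(sin(x) + 1)/sqrt(sin(x) - 1)


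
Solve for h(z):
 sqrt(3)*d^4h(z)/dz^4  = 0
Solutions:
 h(z) = C1 + C2*z + C3*z^2 + C4*z^3


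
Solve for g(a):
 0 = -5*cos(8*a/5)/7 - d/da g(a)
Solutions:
 g(a) = C1 - 25*sin(8*a/5)/56


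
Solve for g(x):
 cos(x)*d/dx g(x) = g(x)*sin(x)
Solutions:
 g(x) = C1/cos(x)


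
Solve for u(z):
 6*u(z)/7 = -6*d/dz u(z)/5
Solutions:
 u(z) = C1*exp(-5*z/7)


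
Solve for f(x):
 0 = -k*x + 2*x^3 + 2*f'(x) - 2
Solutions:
 f(x) = C1 + k*x^2/4 - x^4/4 + x


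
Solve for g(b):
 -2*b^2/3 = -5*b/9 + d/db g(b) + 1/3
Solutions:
 g(b) = C1 - 2*b^3/9 + 5*b^2/18 - b/3


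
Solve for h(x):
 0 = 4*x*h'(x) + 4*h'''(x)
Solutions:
 h(x) = C1 + Integral(C2*airyai(-x) + C3*airybi(-x), x)


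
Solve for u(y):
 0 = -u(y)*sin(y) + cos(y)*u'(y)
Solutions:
 u(y) = C1/cos(y)


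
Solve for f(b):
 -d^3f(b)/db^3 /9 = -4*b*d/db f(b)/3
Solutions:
 f(b) = C1 + Integral(C2*airyai(12^(1/3)*b) + C3*airybi(12^(1/3)*b), b)


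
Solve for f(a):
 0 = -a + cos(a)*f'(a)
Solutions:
 f(a) = C1 + Integral(a/cos(a), a)


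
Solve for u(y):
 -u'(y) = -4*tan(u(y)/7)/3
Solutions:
 u(y) = -7*asin(C1*exp(4*y/21)) + 7*pi
 u(y) = 7*asin(C1*exp(4*y/21))


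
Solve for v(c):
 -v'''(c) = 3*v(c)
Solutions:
 v(c) = C3*exp(-3^(1/3)*c) + (C1*sin(3^(5/6)*c/2) + C2*cos(3^(5/6)*c/2))*exp(3^(1/3)*c/2)


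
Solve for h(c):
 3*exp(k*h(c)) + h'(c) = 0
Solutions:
 h(c) = Piecewise((log(1/(C1*k + 3*c*k))/k, Ne(k, 0)), (nan, True))
 h(c) = Piecewise((C1 - 3*c, Eq(k, 0)), (nan, True))


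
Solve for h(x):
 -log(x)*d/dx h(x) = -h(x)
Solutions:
 h(x) = C1*exp(li(x))


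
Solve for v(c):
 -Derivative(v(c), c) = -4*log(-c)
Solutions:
 v(c) = C1 + 4*c*log(-c) - 4*c


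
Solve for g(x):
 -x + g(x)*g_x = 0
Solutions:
 g(x) = -sqrt(C1 + x^2)
 g(x) = sqrt(C1 + x^2)


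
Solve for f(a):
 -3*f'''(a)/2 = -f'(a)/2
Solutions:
 f(a) = C1 + C2*exp(-sqrt(3)*a/3) + C3*exp(sqrt(3)*a/3)


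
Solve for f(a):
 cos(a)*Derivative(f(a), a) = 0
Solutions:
 f(a) = C1


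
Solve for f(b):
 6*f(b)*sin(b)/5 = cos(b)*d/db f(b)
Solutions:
 f(b) = C1/cos(b)^(6/5)


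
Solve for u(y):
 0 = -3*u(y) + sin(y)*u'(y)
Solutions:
 u(y) = C1*(cos(y) - 1)^(3/2)/(cos(y) + 1)^(3/2)


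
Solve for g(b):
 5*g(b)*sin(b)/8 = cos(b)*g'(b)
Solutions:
 g(b) = C1/cos(b)^(5/8)


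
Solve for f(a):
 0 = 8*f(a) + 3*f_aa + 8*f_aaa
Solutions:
 f(a) = C1*exp(a*(-2 + (16*sqrt(258) + 257)^(-1/3) + (16*sqrt(258) + 257)^(1/3))/16)*sin(sqrt(3)*a*(-(16*sqrt(258) + 257)^(1/3) + (16*sqrt(258) + 257)^(-1/3))/16) + C2*exp(a*(-2 + (16*sqrt(258) + 257)^(-1/3) + (16*sqrt(258) + 257)^(1/3))/16)*cos(sqrt(3)*a*(-(16*sqrt(258) + 257)^(1/3) + (16*sqrt(258) + 257)^(-1/3))/16) + C3*exp(-a*((16*sqrt(258) + 257)^(-1/3) + 1 + (16*sqrt(258) + 257)^(1/3))/8)


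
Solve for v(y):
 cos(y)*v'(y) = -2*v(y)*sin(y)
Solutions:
 v(y) = C1*cos(y)^2


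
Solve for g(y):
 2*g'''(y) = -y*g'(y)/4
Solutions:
 g(y) = C1 + Integral(C2*airyai(-y/2) + C3*airybi(-y/2), y)


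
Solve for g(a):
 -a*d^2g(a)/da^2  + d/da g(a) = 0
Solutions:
 g(a) = C1 + C2*a^2


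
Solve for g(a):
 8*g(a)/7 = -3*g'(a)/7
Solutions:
 g(a) = C1*exp(-8*a/3)


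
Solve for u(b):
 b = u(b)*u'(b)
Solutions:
 u(b) = -sqrt(C1 + b^2)
 u(b) = sqrt(C1 + b^2)


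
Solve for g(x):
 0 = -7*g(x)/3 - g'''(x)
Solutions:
 g(x) = C3*exp(-3^(2/3)*7^(1/3)*x/3) + (C1*sin(3^(1/6)*7^(1/3)*x/2) + C2*cos(3^(1/6)*7^(1/3)*x/2))*exp(3^(2/3)*7^(1/3)*x/6)


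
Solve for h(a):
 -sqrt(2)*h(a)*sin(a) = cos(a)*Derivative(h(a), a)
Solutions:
 h(a) = C1*cos(a)^(sqrt(2))


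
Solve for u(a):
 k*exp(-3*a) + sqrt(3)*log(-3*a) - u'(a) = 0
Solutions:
 u(a) = C1 + sqrt(3)*a*log(-a) + sqrt(3)*a*(-1 + log(3)) - k*exp(-3*a)/3


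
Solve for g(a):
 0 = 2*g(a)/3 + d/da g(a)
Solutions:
 g(a) = C1*exp(-2*a/3)


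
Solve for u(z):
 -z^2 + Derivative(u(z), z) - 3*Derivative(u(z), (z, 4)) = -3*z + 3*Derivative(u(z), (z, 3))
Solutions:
 u(z) = C1 + C2*exp(-z*(2*2^(1/3)/(3*sqrt(5) + 7)^(1/3) + 2^(2/3)*(3*sqrt(5) + 7)^(1/3) + 4)/12)*sin(2^(1/3)*sqrt(3)*z*(-2^(1/3)*(3*sqrt(5) + 7)^(1/3) + 2/(3*sqrt(5) + 7)^(1/3))/12) + C3*exp(-z*(2*2^(1/3)/(3*sqrt(5) + 7)^(1/3) + 2^(2/3)*(3*sqrt(5) + 7)^(1/3) + 4)/12)*cos(2^(1/3)*sqrt(3)*z*(-2^(1/3)*(3*sqrt(5) + 7)^(1/3) + 2/(3*sqrt(5) + 7)^(1/3))/12) + C4*exp(z*(-2 + 2*2^(1/3)/(3*sqrt(5) + 7)^(1/3) + 2^(2/3)*(3*sqrt(5) + 7)^(1/3))/6) + z^3/3 - 3*z^2/2 + 6*z


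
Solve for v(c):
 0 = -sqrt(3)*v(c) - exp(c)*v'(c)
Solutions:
 v(c) = C1*exp(sqrt(3)*exp(-c))


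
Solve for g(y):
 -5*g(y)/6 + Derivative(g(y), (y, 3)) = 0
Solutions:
 g(y) = C3*exp(5^(1/3)*6^(2/3)*y/6) + (C1*sin(2^(2/3)*3^(1/6)*5^(1/3)*y/4) + C2*cos(2^(2/3)*3^(1/6)*5^(1/3)*y/4))*exp(-5^(1/3)*6^(2/3)*y/12)


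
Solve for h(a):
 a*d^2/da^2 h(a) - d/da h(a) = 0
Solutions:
 h(a) = C1 + C2*a^2


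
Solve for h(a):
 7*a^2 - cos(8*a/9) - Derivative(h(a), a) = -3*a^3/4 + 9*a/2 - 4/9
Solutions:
 h(a) = C1 + 3*a^4/16 + 7*a^3/3 - 9*a^2/4 + 4*a/9 - 9*sin(8*a/9)/8


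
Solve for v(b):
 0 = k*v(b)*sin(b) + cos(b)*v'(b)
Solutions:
 v(b) = C1*exp(k*log(cos(b)))


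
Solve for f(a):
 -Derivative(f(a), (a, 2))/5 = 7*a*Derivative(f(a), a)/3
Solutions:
 f(a) = C1 + C2*erf(sqrt(210)*a/6)


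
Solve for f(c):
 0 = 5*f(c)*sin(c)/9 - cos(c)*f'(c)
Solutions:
 f(c) = C1/cos(c)^(5/9)


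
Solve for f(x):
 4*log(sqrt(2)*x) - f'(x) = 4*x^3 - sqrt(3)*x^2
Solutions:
 f(x) = C1 - x^4 + sqrt(3)*x^3/3 + 4*x*log(x) - 4*x + x*log(4)


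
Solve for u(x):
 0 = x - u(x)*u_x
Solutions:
 u(x) = -sqrt(C1 + x^2)
 u(x) = sqrt(C1 + x^2)


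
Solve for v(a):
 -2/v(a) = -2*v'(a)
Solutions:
 v(a) = -sqrt(C1 + 2*a)
 v(a) = sqrt(C1 + 2*a)


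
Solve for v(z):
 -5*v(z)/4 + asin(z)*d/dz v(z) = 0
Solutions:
 v(z) = C1*exp(5*Integral(1/asin(z), z)/4)


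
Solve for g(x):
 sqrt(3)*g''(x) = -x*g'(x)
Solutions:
 g(x) = C1 + C2*erf(sqrt(2)*3^(3/4)*x/6)


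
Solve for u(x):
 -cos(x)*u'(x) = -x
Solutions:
 u(x) = C1 + Integral(x/cos(x), x)


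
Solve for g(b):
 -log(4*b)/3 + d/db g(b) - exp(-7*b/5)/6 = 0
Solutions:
 g(b) = C1 + b*log(b)/3 + b*(-1 + 2*log(2))/3 - 5*exp(-7*b/5)/42


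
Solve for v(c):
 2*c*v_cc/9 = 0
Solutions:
 v(c) = C1 + C2*c


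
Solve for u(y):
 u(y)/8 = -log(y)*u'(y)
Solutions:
 u(y) = C1*exp(-li(y)/8)


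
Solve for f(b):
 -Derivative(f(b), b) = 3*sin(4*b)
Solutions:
 f(b) = C1 + 3*cos(4*b)/4


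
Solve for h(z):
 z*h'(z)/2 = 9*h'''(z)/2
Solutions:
 h(z) = C1 + Integral(C2*airyai(3^(1/3)*z/3) + C3*airybi(3^(1/3)*z/3), z)


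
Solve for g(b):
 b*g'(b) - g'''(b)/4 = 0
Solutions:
 g(b) = C1 + Integral(C2*airyai(2^(2/3)*b) + C3*airybi(2^(2/3)*b), b)


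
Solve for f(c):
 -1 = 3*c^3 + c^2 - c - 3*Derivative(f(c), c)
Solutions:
 f(c) = C1 + c^4/4 + c^3/9 - c^2/6 + c/3


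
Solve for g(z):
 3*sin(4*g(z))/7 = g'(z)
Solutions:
 -3*z/7 + log(cos(4*g(z)) - 1)/8 - log(cos(4*g(z)) + 1)/8 = C1


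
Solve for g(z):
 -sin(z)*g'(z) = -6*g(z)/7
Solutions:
 g(z) = C1*(cos(z) - 1)^(3/7)/(cos(z) + 1)^(3/7)


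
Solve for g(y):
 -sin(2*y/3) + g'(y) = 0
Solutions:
 g(y) = C1 - 3*cos(2*y/3)/2


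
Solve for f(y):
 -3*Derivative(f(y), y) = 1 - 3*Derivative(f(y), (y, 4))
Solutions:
 f(y) = C1 + C4*exp(y) - y/3 + (C2*sin(sqrt(3)*y/2) + C3*cos(sqrt(3)*y/2))*exp(-y/2)


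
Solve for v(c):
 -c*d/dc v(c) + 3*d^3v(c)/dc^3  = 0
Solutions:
 v(c) = C1 + Integral(C2*airyai(3^(2/3)*c/3) + C3*airybi(3^(2/3)*c/3), c)


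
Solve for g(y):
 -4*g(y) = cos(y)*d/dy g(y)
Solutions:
 g(y) = C1*(sin(y)^2 - 2*sin(y) + 1)/(sin(y)^2 + 2*sin(y) + 1)


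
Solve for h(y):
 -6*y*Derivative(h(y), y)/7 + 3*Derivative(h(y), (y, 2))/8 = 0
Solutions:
 h(y) = C1 + C2*erfi(2*sqrt(14)*y/7)


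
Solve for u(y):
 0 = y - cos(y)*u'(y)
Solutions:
 u(y) = C1 + Integral(y/cos(y), y)


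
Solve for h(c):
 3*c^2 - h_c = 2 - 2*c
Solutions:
 h(c) = C1 + c^3 + c^2 - 2*c


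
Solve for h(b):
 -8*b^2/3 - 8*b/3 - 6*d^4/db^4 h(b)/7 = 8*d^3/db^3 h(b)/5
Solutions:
 h(b) = C1 + C2*b + C3*b^2 + C4*exp(-28*b/15) - b^5/36 + 5*b^4/1008 - 25*b^3/2352


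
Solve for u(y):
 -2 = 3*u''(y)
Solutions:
 u(y) = C1 + C2*y - y^2/3


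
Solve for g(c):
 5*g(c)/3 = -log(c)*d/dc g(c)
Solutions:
 g(c) = C1*exp(-5*li(c)/3)


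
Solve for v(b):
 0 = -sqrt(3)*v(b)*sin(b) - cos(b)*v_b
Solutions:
 v(b) = C1*cos(b)^(sqrt(3))


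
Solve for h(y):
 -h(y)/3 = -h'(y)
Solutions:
 h(y) = C1*exp(y/3)


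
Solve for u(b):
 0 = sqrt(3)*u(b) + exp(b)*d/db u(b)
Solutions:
 u(b) = C1*exp(sqrt(3)*exp(-b))


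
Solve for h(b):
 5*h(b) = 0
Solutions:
 h(b) = 0


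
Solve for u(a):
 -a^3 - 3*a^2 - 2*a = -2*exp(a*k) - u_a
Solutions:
 u(a) = C1 + a^4/4 + a^3 + a^2 - 2*exp(a*k)/k


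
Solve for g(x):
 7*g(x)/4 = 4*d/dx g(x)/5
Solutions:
 g(x) = C1*exp(35*x/16)


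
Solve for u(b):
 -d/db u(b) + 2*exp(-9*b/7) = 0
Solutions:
 u(b) = C1 - 14*exp(-9*b/7)/9


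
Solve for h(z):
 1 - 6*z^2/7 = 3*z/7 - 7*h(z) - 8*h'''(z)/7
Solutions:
 h(z) = C3*exp(-7^(2/3)*z/2) + 6*z^2/49 + 3*z/49 + (C1*sin(sqrt(3)*7^(2/3)*z/4) + C2*cos(sqrt(3)*7^(2/3)*z/4))*exp(7^(2/3)*z/4) - 1/7


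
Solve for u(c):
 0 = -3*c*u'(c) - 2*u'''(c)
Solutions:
 u(c) = C1 + Integral(C2*airyai(-2^(2/3)*3^(1/3)*c/2) + C3*airybi(-2^(2/3)*3^(1/3)*c/2), c)


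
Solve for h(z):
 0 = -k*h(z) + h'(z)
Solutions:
 h(z) = C1*exp(k*z)


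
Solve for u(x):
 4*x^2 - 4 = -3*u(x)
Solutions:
 u(x) = 4/3 - 4*x^2/3


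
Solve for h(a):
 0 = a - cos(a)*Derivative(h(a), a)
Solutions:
 h(a) = C1 + Integral(a/cos(a), a)


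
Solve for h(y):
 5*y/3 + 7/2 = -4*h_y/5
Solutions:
 h(y) = C1 - 25*y^2/24 - 35*y/8


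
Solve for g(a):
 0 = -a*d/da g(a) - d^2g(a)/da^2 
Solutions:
 g(a) = C1 + C2*erf(sqrt(2)*a/2)


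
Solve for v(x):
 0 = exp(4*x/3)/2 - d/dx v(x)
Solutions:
 v(x) = C1 + 3*exp(4*x/3)/8


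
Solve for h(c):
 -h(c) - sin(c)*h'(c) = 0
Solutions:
 h(c) = C1*sqrt(cos(c) + 1)/sqrt(cos(c) - 1)


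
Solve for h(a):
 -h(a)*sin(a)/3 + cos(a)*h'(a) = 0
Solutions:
 h(a) = C1/cos(a)^(1/3)


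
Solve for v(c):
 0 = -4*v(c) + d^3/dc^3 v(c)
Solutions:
 v(c) = C3*exp(2^(2/3)*c) + (C1*sin(2^(2/3)*sqrt(3)*c/2) + C2*cos(2^(2/3)*sqrt(3)*c/2))*exp(-2^(2/3)*c/2)


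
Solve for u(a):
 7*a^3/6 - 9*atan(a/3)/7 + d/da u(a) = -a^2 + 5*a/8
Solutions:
 u(a) = C1 - 7*a^4/24 - a^3/3 + 5*a^2/16 + 9*a*atan(a/3)/7 - 27*log(a^2 + 9)/14


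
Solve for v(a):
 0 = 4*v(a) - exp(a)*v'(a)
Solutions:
 v(a) = C1*exp(-4*exp(-a))


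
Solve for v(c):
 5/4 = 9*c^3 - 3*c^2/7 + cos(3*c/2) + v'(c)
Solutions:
 v(c) = C1 - 9*c^4/4 + c^3/7 + 5*c/4 - 2*sin(3*c/2)/3


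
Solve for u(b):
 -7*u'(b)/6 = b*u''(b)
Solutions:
 u(b) = C1 + C2/b^(1/6)


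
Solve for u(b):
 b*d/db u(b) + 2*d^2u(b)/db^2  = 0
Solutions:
 u(b) = C1 + C2*erf(b/2)


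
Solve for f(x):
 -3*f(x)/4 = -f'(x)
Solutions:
 f(x) = C1*exp(3*x/4)


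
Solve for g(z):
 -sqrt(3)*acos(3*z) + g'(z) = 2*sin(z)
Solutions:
 g(z) = C1 + sqrt(3)*(z*acos(3*z) - sqrt(1 - 9*z^2)/3) - 2*cos(z)


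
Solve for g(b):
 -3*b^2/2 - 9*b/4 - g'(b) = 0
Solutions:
 g(b) = C1 - b^3/2 - 9*b^2/8


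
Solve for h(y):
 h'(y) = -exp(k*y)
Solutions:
 h(y) = C1 - exp(k*y)/k


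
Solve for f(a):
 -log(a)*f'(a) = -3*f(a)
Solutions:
 f(a) = C1*exp(3*li(a))


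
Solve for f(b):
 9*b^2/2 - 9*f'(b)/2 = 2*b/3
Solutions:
 f(b) = C1 + b^3/3 - 2*b^2/27


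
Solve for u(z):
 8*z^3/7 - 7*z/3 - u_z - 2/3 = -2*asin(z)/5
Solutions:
 u(z) = C1 + 2*z^4/7 - 7*z^2/6 + 2*z*asin(z)/5 - 2*z/3 + 2*sqrt(1 - z^2)/5


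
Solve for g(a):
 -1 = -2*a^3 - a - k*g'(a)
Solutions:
 g(a) = C1 - a^4/(2*k) - a^2/(2*k) + a/k


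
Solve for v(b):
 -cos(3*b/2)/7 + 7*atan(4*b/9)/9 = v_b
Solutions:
 v(b) = C1 + 7*b*atan(4*b/9)/9 - 7*log(16*b^2 + 81)/8 - 2*sin(3*b/2)/21


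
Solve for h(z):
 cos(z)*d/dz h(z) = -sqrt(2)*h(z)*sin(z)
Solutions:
 h(z) = C1*cos(z)^(sqrt(2))
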